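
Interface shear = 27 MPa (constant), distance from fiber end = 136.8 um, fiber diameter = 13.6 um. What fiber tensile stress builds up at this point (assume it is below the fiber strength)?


Force balance: sigma_f * (pi*d^2/4) = tau * (pi*d) * x  ->  sigma_f = 4 * tau * x / d
sigma_f = 4 * 27 * 136.8 / 13.6 = 1086.4 MPa

1086.4 MPa


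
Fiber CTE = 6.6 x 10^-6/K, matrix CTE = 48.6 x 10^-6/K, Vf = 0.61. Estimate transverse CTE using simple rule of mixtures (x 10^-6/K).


alpha_2 = alpha_f*Vf + alpha_m*(1-Vf) = 6.6*0.61 + 48.6*0.39 = 23.0 x 10^-6/K

23.0 x 10^-6/K


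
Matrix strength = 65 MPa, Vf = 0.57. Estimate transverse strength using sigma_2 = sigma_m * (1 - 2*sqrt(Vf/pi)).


factor = 1 - 2*sqrt(0.57/pi) = 0.1481
sigma_2 = 65 * 0.1481 = 9.63 MPa

9.63 MPa


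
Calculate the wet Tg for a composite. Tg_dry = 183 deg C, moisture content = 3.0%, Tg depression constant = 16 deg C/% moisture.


Tg_wet = Tg_dry - k*moisture = 183 - 16*3.0 = 135.0 deg C

135.0 deg C


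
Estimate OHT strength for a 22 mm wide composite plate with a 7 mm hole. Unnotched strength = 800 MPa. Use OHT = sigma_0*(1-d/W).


OHT = sigma_0*(1-d/W) = 800*(1-7/22) = 545.5 MPa

545.5 MPa


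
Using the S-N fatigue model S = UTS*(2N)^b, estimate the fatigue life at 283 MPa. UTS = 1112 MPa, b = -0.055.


N = 0.5 * (S/UTS)^(1/b) = 0.5 * (283/1112)^(1/-0.055) = 3.1971e+10 cycles

3.1971e+10 cycles


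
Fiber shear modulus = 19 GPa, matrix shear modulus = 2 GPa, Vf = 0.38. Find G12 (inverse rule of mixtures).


1/G12 = Vf/Gf + (1-Vf)/Gm = 0.38/19 + 0.62/2
G12 = 3.03 GPa

3.03 GPa


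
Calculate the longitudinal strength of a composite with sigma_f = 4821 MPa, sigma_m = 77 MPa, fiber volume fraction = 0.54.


sigma_1 = sigma_f*Vf + sigma_m*(1-Vf) = 4821*0.54 + 77*0.46 = 2638.8 MPa

2638.8 MPa


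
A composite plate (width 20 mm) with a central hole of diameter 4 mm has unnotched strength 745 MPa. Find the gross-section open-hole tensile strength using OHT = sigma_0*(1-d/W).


OHT = sigma_0*(1-d/W) = 745*(1-4/20) = 596.0 MPa

596.0 MPa


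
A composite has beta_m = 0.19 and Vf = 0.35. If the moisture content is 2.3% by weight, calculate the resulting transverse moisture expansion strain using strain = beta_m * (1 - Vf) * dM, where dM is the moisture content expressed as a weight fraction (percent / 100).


dM = 2.3/100 = 0.023
strain = beta_m * (1-Vf) * dM = 0.19 * 0.65 * 0.023 = 0.0028405

0.0028405


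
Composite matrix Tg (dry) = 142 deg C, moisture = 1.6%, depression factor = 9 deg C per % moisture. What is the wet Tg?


Tg_wet = Tg_dry - k*moisture = 142 - 9*1.6 = 127.6 deg C

127.6 deg C


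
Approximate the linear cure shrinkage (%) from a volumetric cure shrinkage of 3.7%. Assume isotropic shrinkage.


Linear shrinkage ≈ vol_shrink/3 = 3.7/3 = 1.233%

1.233%


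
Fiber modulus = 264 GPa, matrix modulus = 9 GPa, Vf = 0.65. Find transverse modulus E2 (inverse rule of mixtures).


1/E2 = Vf/Ef + (1-Vf)/Em = 0.65/264 + 0.35/9
E2 = 24.18 GPa

24.18 GPa


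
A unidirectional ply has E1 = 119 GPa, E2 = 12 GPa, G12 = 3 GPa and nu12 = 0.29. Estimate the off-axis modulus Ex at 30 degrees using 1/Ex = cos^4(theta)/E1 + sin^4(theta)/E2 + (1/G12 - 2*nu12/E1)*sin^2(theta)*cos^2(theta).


cos^4(30) = 0.5625, sin^4(30) = 0.0625, sin^2(30)*cos^2(30) = 0.1875
1/G12 - 2*nu12/E1 = 1/3 - 2*0.29/119 = 0.328459 GPa^-1
1/Ex = 0.5625/119 + 0.0625/12 + 0.328459*0.1875 = 0.0715214 GPa^-1
Ex = 13.98 GPa

13.98 GPa


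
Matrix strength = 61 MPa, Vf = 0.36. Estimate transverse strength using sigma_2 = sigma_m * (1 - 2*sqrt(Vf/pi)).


factor = 1 - 2*sqrt(0.36/pi) = 0.323
sigma_2 = 61 * 0.323 = 19.7 MPa

19.7 MPa


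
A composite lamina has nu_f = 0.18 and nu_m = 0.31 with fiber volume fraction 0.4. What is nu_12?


nu_12 = nu_f*Vf + nu_m*(1-Vf) = 0.18*0.4 + 0.31*0.6 = 0.258

0.258


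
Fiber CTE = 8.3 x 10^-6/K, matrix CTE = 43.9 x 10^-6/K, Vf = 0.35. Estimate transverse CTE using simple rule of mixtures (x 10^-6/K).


alpha_2 = alpha_f*Vf + alpha_m*(1-Vf) = 8.3*0.35 + 43.9*0.65 = 31.4 x 10^-6/K

31.4 x 10^-6/K


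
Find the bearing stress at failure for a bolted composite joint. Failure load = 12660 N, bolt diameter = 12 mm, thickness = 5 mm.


sigma_br = F/(d*h) = 12660/(12*5) = 211.0 MPa

211.0 MPa


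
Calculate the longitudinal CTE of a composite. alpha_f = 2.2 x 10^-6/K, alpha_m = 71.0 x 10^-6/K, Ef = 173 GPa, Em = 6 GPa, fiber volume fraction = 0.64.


E1 = Ef*Vf + Em*(1-Vf) = 112.88
alpha_1 = (alpha_f*Ef*Vf + alpha_m*Em*(1-Vf))/E1 = 3.52 x 10^-6/K

3.52 x 10^-6/K


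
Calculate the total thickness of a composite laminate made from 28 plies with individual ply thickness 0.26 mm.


h = n * t_ply = 28 * 0.26 = 7.28 mm

7.28 mm


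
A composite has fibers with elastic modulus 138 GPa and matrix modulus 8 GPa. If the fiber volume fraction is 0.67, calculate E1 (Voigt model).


E1 = Ef*Vf + Em*(1-Vf) = 138*0.67 + 8*0.33 = 95.1 GPa

95.1 GPa


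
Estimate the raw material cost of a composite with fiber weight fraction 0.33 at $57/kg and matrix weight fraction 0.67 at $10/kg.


Cost = cost_f*Wf + cost_m*Wm = 57*0.33 + 10*0.67 = $25.51/kg

$25.51/kg


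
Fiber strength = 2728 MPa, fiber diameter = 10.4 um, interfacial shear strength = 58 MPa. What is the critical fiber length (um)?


Lc = sigma_f * d / (2 * tau_i) = 2728 * 10.4 / (2 * 58) = 244.6 um

244.6 um


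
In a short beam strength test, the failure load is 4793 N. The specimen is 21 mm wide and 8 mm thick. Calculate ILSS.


ILSS = 3F/(4bh) = 3*4793/(4*21*8) = 21.4 MPa

21.4 MPa


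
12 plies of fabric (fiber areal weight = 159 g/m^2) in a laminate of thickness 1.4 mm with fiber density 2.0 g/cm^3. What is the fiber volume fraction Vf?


Vf = n * FAW / (rho_f * h * 1000) = 12 * 159 / (2.0 * 1.4 * 1000) = 0.6814

0.6814


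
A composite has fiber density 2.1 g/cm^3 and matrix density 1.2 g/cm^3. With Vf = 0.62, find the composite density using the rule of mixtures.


rho_c = rho_f*Vf + rho_m*(1-Vf) = 2.1*0.62 + 1.2*0.38 = 1.758 g/cm^3

1.758 g/cm^3


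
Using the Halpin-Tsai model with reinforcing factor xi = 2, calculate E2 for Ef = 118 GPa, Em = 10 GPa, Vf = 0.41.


eta = (Ef/Em - 1)/(Ef/Em + xi) = (11.8 - 1)/(11.8 + 2) = 0.7826
E2 = Em*(1+xi*eta*Vf)/(1-eta*Vf) = 24.17 GPa

24.17 GPa


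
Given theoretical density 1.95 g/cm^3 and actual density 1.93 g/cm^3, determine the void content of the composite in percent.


Void% = (rho_theo - rho_actual)/rho_theo * 100 = (1.95 - 1.93)/1.95 * 100 = 1.03%

1.03%


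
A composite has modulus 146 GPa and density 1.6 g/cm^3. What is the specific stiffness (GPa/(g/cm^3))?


Specific stiffness = E/rho = 146/1.6 = 91.3 GPa/(g/cm^3)

91.3 GPa/(g/cm^3)


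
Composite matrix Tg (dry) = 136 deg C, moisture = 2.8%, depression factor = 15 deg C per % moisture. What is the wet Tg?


Tg_wet = Tg_dry - k*moisture = 136 - 15*2.8 = 94.0 deg C

94.0 deg C


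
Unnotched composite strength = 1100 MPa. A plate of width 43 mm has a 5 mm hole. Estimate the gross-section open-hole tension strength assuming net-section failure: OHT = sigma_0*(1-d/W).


OHT = sigma_0*(1-d/W) = 1100*(1-5/43) = 972.1 MPa

972.1 MPa


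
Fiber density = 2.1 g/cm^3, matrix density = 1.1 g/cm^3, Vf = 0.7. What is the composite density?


rho_c = rho_f*Vf + rho_m*(1-Vf) = 2.1*0.7 + 1.1*0.3 = 1.8 g/cm^3

1.8 g/cm^3


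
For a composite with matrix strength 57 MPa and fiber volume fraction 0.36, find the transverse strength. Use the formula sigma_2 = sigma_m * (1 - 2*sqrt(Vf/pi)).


factor = 1 - 2*sqrt(0.36/pi) = 0.323
sigma_2 = 57 * 0.323 = 18.41 MPa

18.41 MPa


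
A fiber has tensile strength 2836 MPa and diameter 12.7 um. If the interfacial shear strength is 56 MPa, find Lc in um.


Lc = sigma_f * d / (2 * tau_i) = 2836 * 12.7 / (2 * 56) = 321.6 um

321.6 um


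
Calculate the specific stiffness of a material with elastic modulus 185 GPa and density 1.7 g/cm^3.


Specific stiffness = E/rho = 185/1.7 = 108.8 GPa/(g/cm^3)

108.8 GPa/(g/cm^3)


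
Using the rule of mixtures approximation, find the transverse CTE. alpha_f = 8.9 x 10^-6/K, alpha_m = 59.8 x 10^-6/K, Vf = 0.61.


alpha_2 = alpha_f*Vf + alpha_m*(1-Vf) = 8.9*0.61 + 59.8*0.39 = 28.8 x 10^-6/K

28.8 x 10^-6/K


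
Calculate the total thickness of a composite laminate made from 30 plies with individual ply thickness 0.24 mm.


h = n * t_ply = 30 * 0.24 = 7.2 mm

7.2 mm


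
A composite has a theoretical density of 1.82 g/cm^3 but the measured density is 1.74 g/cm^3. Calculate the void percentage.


Void% = (rho_theo - rho_actual)/rho_theo * 100 = (1.82 - 1.74)/1.82 * 100 = 4.4%

4.4%


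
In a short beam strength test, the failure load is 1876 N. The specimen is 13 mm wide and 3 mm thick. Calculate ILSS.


ILSS = 3F/(4bh) = 3*1876/(4*13*3) = 36.08 MPa

36.08 MPa


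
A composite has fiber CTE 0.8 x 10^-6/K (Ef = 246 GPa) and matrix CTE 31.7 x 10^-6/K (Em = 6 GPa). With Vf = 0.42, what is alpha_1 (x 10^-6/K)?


E1 = Ef*Vf + Em*(1-Vf) = 106.8
alpha_1 = (alpha_f*Ef*Vf + alpha_m*Em*(1-Vf))/E1 = 1.81 x 10^-6/K

1.81 x 10^-6/K


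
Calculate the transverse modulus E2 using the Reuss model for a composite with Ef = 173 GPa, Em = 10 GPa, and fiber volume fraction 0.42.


1/E2 = Vf/Ef + (1-Vf)/Em = 0.42/173 + 0.58/10
E2 = 16.55 GPa

16.55 GPa


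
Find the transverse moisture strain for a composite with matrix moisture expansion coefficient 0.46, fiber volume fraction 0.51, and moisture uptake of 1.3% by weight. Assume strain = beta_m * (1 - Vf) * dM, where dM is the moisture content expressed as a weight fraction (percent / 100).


dM = 1.3/100 = 0.013
strain = beta_m * (1-Vf) * dM = 0.46 * 0.49 * 0.013 = 0.0029302

0.0029302


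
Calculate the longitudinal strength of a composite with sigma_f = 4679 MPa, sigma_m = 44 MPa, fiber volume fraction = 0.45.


sigma_1 = sigma_f*Vf + sigma_m*(1-Vf) = 4679*0.45 + 44*0.55 = 2129.8 MPa

2129.8 MPa


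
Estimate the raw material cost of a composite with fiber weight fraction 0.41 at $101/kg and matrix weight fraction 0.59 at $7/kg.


Cost = cost_f*Wf + cost_m*Wm = 101*0.41 + 7*0.59 = $45.54/kg

$45.54/kg


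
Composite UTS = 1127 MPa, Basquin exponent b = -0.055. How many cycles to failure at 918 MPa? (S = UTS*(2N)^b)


N = 0.5 * (S/UTS)^(1/b) = 0.5 * (918/1127)^(1/-0.055) = 20.8271 cycles

20.8271 cycles


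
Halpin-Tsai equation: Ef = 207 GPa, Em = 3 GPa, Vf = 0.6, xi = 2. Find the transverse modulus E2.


eta = (Ef/Em - 1)/(Ef/Em + xi) = (69.0 - 1)/(69.0 + 2) = 0.9577
E2 = Em*(1+xi*eta*Vf)/(1-eta*Vf) = 15.16 GPa

15.16 GPa


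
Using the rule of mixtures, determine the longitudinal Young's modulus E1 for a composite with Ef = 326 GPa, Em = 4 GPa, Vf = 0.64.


E1 = Ef*Vf + Em*(1-Vf) = 326*0.64 + 4*0.36 = 210.08 GPa

210.08 GPa


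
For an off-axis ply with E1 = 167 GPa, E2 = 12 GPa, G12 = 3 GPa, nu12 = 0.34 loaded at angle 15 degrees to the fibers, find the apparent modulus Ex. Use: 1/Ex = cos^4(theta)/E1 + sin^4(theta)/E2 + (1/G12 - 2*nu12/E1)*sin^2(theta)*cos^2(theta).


cos^4(15) = 0.870513, sin^4(15) = 0.004487, sin^2(15)*cos^2(15) = 0.0625
1/G12 - 2*nu12/E1 = 1/3 - 2*0.34/167 = 0.329261 GPa^-1
1/Ex = 0.870513/167 + 0.004487/12 + 0.329261*0.0625 = 0.0261654 GPa^-1
Ex = 38.22 GPa

38.22 GPa


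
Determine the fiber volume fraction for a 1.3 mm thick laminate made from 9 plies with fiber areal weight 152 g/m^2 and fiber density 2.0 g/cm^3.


Vf = n * FAW / (rho_f * h * 1000) = 9 * 152 / (2.0 * 1.3 * 1000) = 0.5262

0.5262


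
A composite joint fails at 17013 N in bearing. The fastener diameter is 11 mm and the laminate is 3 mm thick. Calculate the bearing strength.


sigma_br = F/(d*h) = 17013/(11*3) = 515.5 MPa

515.5 MPa


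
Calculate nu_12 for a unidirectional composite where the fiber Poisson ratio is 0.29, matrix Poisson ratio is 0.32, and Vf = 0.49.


nu_12 = nu_f*Vf + nu_m*(1-Vf) = 0.29*0.49 + 0.32*0.51 = 0.3053

0.3053


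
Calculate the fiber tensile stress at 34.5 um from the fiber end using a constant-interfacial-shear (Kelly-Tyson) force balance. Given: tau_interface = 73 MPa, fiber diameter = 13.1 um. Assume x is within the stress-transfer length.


Force balance: sigma_f * (pi*d^2/4) = tau * (pi*d) * x  ->  sigma_f = 4 * tau * x / d
sigma_f = 4 * 73 * 34.5 / 13.1 = 769.0 MPa

769.0 MPa


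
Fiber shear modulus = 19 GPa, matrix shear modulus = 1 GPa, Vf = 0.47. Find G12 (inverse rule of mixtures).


1/G12 = Vf/Gf + (1-Vf)/Gm = 0.47/19 + 0.53/1
G12 = 1.8 GPa

1.8 GPa


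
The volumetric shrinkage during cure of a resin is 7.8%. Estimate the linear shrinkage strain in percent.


Linear shrinkage ≈ vol_shrink/3 = 7.8/3 = 2.6%

2.6%


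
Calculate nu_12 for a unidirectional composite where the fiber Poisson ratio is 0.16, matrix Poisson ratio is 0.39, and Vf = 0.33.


nu_12 = nu_f*Vf + nu_m*(1-Vf) = 0.16*0.33 + 0.39*0.67 = 0.3141

0.3141


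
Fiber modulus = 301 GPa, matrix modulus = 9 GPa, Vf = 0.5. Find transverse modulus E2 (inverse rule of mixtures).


1/E2 = Vf/Ef + (1-Vf)/Em = 0.5/301 + 0.5/9
E2 = 17.48 GPa

17.48 GPa


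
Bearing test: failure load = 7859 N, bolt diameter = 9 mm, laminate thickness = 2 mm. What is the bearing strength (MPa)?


sigma_br = F/(d*h) = 7859/(9*2) = 436.6 MPa

436.6 MPa


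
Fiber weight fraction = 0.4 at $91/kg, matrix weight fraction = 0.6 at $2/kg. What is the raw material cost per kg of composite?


Cost = cost_f*Wf + cost_m*Wm = 91*0.4 + 2*0.6 = $37.6/kg

$37.6/kg


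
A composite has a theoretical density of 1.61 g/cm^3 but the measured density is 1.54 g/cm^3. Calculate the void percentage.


Void% = (rho_theo - rho_actual)/rho_theo * 100 = (1.61 - 1.54)/1.61 * 100 = 4.35%

4.35%


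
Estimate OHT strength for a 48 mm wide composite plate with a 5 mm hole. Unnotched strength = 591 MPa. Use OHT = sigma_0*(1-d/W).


OHT = sigma_0*(1-d/W) = 591*(1-5/48) = 529.4 MPa

529.4 MPa


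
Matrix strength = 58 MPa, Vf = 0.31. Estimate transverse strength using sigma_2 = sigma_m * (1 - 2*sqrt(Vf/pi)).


factor = 1 - 2*sqrt(0.31/pi) = 0.3717
sigma_2 = 58 * 0.3717 = 21.56 MPa

21.56 MPa


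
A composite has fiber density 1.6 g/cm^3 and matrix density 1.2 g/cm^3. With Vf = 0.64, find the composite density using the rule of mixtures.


rho_c = rho_f*Vf + rho_m*(1-Vf) = 1.6*0.64 + 1.2*0.36 = 1.456 g/cm^3

1.456 g/cm^3


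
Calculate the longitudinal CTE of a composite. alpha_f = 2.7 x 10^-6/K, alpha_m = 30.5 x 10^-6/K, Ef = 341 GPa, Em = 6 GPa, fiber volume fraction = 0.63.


E1 = Ef*Vf + Em*(1-Vf) = 217.05
alpha_1 = (alpha_f*Ef*Vf + alpha_m*Em*(1-Vf))/E1 = 2.98 x 10^-6/K

2.98 x 10^-6/K


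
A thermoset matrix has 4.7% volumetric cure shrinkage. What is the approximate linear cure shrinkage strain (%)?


Linear shrinkage ≈ vol_shrink/3 = 4.7/3 = 1.567%

1.567%


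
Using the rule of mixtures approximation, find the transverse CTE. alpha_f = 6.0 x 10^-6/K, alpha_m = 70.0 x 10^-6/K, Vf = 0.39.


alpha_2 = alpha_f*Vf + alpha_m*(1-Vf) = 6.0*0.39 + 70.0*0.61 = 45.0 x 10^-6/K

45.0 x 10^-6/K


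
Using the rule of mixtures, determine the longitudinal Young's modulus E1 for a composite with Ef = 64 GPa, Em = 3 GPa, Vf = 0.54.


E1 = Ef*Vf + Em*(1-Vf) = 64*0.54 + 3*0.46 = 35.94 GPa

35.94 GPa


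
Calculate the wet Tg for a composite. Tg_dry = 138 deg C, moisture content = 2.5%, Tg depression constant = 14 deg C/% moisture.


Tg_wet = Tg_dry - k*moisture = 138 - 14*2.5 = 103.0 deg C

103.0 deg C


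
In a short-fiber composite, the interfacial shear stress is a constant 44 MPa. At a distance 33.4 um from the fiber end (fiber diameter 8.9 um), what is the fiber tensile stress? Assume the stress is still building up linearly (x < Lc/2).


Force balance: sigma_f * (pi*d^2/4) = tau * (pi*d) * x  ->  sigma_f = 4 * tau * x / d
sigma_f = 4 * 44 * 33.4 / 8.9 = 660.5 MPa

660.5 MPa


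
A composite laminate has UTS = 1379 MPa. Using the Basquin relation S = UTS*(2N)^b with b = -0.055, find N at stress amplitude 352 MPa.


N = 0.5 * (S/UTS)^(1/b) = 0.5 * (352/1379)^(1/-0.055) = 3.0282e+10 cycles

3.0282e+10 cycles


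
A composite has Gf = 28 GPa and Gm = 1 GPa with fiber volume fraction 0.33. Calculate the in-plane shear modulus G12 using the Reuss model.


1/G12 = Vf/Gf + (1-Vf)/Gm = 0.33/28 + 0.67/1
G12 = 1.47 GPa

1.47 GPa


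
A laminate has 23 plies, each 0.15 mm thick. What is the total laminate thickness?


h = n * t_ply = 23 * 0.15 = 3.45 mm

3.45 mm


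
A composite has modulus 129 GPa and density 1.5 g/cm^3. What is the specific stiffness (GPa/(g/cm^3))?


Specific stiffness = E/rho = 129/1.5 = 86.0 GPa/(g/cm^3)

86.0 GPa/(g/cm^3)


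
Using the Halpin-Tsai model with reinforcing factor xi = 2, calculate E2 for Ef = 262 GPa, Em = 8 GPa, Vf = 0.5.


eta = (Ef/Em - 1)/(Ef/Em + xi) = (32.75 - 1)/(32.75 + 2) = 0.9137
E2 = Em*(1+xi*eta*Vf)/(1-eta*Vf) = 28.19 GPa

28.19 GPa


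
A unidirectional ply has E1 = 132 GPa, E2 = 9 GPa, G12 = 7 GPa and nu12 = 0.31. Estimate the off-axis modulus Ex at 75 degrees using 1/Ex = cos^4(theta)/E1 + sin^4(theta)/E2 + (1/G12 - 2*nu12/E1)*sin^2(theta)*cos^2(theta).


cos^4(75) = 0.004487, sin^4(75) = 0.870513, sin^2(75)*cos^2(75) = 0.0625
1/G12 - 2*nu12/E1 = 1/7 - 2*0.31/132 = 0.13816 GPa^-1
1/Ex = 0.004487/132 + 0.870513/9 + 0.13816*0.0625 = 0.1053926 GPa^-1
Ex = 9.49 GPa

9.49 GPa


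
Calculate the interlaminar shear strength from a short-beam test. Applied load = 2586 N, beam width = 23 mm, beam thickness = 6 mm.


ILSS = 3F/(4bh) = 3*2586/(4*23*6) = 14.05 MPa

14.05 MPa


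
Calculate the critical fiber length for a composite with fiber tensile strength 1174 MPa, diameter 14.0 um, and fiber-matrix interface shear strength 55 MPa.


Lc = sigma_f * d / (2 * tau_i) = 1174 * 14.0 / (2 * 55) = 149.4 um

149.4 um


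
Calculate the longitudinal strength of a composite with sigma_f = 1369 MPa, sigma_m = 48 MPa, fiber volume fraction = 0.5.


sigma_1 = sigma_f*Vf + sigma_m*(1-Vf) = 1369*0.5 + 48*0.5 = 708.5 MPa

708.5 MPa


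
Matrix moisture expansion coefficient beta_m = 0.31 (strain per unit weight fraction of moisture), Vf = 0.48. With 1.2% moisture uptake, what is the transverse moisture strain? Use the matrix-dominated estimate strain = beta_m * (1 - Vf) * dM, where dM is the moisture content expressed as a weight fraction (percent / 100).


dM = 1.2/100 = 0.012
strain = beta_m * (1-Vf) * dM = 0.31 * 0.52 * 0.012 = 0.0019344

0.0019344


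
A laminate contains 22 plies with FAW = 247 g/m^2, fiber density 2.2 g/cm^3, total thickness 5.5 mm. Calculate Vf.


Vf = n * FAW / (rho_f * h * 1000) = 22 * 247 / (2.2 * 5.5 * 1000) = 0.4491

0.4491


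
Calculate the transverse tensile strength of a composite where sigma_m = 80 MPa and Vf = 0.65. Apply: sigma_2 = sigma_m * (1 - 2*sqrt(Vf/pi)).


factor = 1 - 2*sqrt(0.65/pi) = 0.0903
sigma_2 = 80 * 0.0903 = 7.22 MPa

7.22 MPa


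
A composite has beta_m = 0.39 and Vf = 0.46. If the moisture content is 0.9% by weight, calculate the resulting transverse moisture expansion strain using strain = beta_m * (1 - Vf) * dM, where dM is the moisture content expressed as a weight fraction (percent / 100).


dM = 0.9/100 = 0.009
strain = beta_m * (1-Vf) * dM = 0.39 * 0.54 * 0.009 = 0.0018954

0.0018954


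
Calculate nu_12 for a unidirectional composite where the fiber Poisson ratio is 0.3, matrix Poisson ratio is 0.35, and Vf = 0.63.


nu_12 = nu_f*Vf + nu_m*(1-Vf) = 0.3*0.63 + 0.35*0.37 = 0.3185

0.3185


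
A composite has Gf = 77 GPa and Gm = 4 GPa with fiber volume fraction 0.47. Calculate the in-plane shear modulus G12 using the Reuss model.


1/G12 = Vf/Gf + (1-Vf)/Gm = 0.47/77 + 0.53/4
G12 = 7.21 GPa

7.21 GPa


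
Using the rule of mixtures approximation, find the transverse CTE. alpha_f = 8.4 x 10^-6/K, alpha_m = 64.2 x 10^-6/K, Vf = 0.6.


alpha_2 = alpha_f*Vf + alpha_m*(1-Vf) = 8.4*0.6 + 64.2*0.4 = 30.7 x 10^-6/K

30.7 x 10^-6/K


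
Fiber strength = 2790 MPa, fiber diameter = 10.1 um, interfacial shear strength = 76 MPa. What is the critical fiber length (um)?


Lc = sigma_f * d / (2 * tau_i) = 2790 * 10.1 / (2 * 76) = 185.4 um

185.4 um


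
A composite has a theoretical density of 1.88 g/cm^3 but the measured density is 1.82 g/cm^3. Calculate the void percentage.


Void% = (rho_theo - rho_actual)/rho_theo * 100 = (1.88 - 1.82)/1.88 * 100 = 3.19%

3.19%


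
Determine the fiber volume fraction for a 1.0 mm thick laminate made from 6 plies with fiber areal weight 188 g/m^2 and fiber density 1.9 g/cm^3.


Vf = n * FAW / (rho_f * h * 1000) = 6 * 188 / (1.9 * 1.0 * 1000) = 0.5937

0.5937


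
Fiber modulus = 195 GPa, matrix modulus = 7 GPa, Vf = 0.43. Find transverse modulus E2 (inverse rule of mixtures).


1/E2 = Vf/Ef + (1-Vf)/Em = 0.43/195 + 0.57/7
E2 = 11.96 GPa

11.96 GPa


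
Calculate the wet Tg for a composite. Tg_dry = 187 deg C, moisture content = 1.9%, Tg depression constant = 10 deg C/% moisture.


Tg_wet = Tg_dry - k*moisture = 187 - 10*1.9 = 168.0 deg C

168.0 deg C


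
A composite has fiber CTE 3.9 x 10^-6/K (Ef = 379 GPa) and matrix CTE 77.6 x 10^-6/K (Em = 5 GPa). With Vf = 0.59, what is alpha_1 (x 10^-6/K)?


E1 = Ef*Vf + Em*(1-Vf) = 225.66
alpha_1 = (alpha_f*Ef*Vf + alpha_m*Em*(1-Vf))/E1 = 4.57 x 10^-6/K

4.57 x 10^-6/K


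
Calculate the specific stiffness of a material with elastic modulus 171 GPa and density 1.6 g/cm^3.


Specific stiffness = E/rho = 171/1.6 = 106.9 GPa/(g/cm^3)

106.9 GPa/(g/cm^3)


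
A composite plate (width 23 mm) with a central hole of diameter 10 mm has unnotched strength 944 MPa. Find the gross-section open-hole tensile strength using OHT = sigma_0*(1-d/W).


OHT = sigma_0*(1-d/W) = 944*(1-10/23) = 533.6 MPa

533.6 MPa


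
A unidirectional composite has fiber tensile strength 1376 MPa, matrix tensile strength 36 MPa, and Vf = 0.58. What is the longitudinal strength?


sigma_1 = sigma_f*Vf + sigma_m*(1-Vf) = 1376*0.58 + 36*0.42 = 813.2 MPa

813.2 MPa


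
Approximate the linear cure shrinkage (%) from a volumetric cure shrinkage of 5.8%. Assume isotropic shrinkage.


Linear shrinkage ≈ vol_shrink/3 = 5.8/3 = 1.933%

1.933%


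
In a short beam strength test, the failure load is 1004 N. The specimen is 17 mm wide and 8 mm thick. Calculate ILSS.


ILSS = 3F/(4bh) = 3*1004/(4*17*8) = 5.54 MPa

5.54 MPa


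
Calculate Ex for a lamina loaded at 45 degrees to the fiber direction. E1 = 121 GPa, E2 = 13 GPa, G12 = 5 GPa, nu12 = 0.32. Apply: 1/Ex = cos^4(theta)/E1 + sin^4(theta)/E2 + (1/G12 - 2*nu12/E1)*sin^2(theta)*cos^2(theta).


cos^4(45) = 0.25, sin^4(45) = 0.25, sin^2(45)*cos^2(45) = 0.25
1/G12 - 2*nu12/E1 = 1/5 - 2*0.32/121 = 0.194711 GPa^-1
1/Ex = 0.25/121 + 0.25/13 + 0.194711*0.25 = 0.0699746 GPa^-1
Ex = 14.29 GPa

14.29 GPa


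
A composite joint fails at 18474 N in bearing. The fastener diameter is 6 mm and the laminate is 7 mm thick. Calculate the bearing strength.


sigma_br = F/(d*h) = 18474/(6*7) = 439.9 MPa

439.9 MPa


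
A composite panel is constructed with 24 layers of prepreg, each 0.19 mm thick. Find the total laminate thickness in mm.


h = n * t_ply = 24 * 0.19 = 4.56 mm

4.56 mm


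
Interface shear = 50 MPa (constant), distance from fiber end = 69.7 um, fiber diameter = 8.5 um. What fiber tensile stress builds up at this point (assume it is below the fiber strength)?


Force balance: sigma_f * (pi*d^2/4) = tau * (pi*d) * x  ->  sigma_f = 4 * tau * x / d
sigma_f = 4 * 50 * 69.7 / 8.5 = 1640.0 MPa

1640.0 MPa


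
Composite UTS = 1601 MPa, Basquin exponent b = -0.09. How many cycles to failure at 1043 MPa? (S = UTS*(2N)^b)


N = 0.5 * (S/UTS)^(1/b) = 0.5 * (1043/1601)^(1/-0.09) = 58.4556 cycles

58.4556 cycles


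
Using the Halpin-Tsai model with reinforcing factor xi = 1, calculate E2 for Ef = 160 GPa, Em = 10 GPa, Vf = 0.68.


eta = (Ef/Em - 1)/(Ef/Em + xi) = (16.0 - 1)/(16.0 + 1) = 0.8824
E2 = Em*(1+xi*eta*Vf)/(1-eta*Vf) = 40.0 GPa

40.0 GPa


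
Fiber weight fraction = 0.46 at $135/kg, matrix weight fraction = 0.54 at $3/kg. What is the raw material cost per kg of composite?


Cost = cost_f*Wf + cost_m*Wm = 135*0.46 + 3*0.54 = $63.72/kg

$63.72/kg


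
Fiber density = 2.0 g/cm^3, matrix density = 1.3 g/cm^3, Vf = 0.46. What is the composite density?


rho_c = rho_f*Vf + rho_m*(1-Vf) = 2.0*0.46 + 1.3*0.54 = 1.622 g/cm^3

1.622 g/cm^3


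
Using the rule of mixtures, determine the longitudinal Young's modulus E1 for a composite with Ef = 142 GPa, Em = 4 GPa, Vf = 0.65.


E1 = Ef*Vf + Em*(1-Vf) = 142*0.65 + 4*0.35 = 93.7 GPa

93.7 GPa


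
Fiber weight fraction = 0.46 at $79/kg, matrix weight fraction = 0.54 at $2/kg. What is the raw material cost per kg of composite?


Cost = cost_f*Wf + cost_m*Wm = 79*0.46 + 2*0.54 = $37.42/kg

$37.42/kg


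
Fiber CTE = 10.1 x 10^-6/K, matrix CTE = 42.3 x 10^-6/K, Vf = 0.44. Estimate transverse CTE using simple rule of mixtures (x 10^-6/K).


alpha_2 = alpha_f*Vf + alpha_m*(1-Vf) = 10.1*0.44 + 42.3*0.56 = 28.1 x 10^-6/K

28.1 x 10^-6/K


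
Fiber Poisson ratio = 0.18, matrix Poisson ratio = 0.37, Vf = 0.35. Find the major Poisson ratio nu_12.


nu_12 = nu_f*Vf + nu_m*(1-Vf) = 0.18*0.35 + 0.37*0.65 = 0.3035

0.3035


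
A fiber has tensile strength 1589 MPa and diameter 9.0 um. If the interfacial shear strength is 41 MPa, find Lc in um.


Lc = sigma_f * d / (2 * tau_i) = 1589 * 9.0 / (2 * 41) = 174.4 um

174.4 um


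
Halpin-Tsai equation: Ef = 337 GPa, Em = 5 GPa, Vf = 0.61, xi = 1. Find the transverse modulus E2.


eta = (Ef/Em - 1)/(Ef/Em + xi) = (67.4 - 1)/(67.4 + 1) = 0.9708
E2 = Em*(1+xi*eta*Vf)/(1-eta*Vf) = 19.52 GPa

19.52 GPa


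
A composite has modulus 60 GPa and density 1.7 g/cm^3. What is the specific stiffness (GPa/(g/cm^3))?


Specific stiffness = E/rho = 60/1.7 = 35.3 GPa/(g/cm^3)

35.3 GPa/(g/cm^3)


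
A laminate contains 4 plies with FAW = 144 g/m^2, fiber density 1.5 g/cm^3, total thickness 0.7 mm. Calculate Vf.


Vf = n * FAW / (rho_f * h * 1000) = 4 * 144 / (1.5 * 0.7 * 1000) = 0.5486

0.5486


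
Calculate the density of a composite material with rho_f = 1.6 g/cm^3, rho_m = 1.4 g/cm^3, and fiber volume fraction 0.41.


rho_c = rho_f*Vf + rho_m*(1-Vf) = 1.6*0.41 + 1.4*0.59 = 1.482 g/cm^3

1.482 g/cm^3


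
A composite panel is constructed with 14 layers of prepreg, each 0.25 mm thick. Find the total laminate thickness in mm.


h = n * t_ply = 14 * 0.25 = 3.5 mm

3.5 mm


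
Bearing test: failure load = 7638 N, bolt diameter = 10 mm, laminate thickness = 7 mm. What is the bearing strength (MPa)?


sigma_br = F/(d*h) = 7638/(10*7) = 109.1 MPa

109.1 MPa


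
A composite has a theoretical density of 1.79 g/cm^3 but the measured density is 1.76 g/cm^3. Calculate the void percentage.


Void% = (rho_theo - rho_actual)/rho_theo * 100 = (1.79 - 1.76)/1.79 * 100 = 1.68%

1.68%


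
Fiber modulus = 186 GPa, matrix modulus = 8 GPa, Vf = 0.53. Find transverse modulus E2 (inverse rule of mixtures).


1/E2 = Vf/Ef + (1-Vf)/Em = 0.53/186 + 0.47/8
E2 = 16.23 GPa

16.23 GPa


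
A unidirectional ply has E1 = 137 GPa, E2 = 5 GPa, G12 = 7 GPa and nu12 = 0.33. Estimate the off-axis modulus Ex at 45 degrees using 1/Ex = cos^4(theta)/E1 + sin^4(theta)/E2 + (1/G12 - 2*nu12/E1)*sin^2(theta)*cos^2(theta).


cos^4(45) = 0.25, sin^4(45) = 0.25, sin^2(45)*cos^2(45) = 0.25
1/G12 - 2*nu12/E1 = 1/7 - 2*0.33/137 = 0.13804 GPa^-1
1/Ex = 0.25/137 + 0.25/5 + 0.13804*0.25 = 0.0863347 GPa^-1
Ex = 11.58 GPa

11.58 GPa


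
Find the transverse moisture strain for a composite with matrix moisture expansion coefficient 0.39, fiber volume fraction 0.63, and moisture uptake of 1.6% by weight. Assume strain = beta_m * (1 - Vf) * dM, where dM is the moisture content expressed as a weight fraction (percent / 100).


dM = 1.6/100 = 0.016
strain = beta_m * (1-Vf) * dM = 0.39 * 0.37 * 0.016 = 0.0023088

0.0023088


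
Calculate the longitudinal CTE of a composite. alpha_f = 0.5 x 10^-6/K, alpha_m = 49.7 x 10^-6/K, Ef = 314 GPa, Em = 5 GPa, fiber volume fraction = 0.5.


E1 = Ef*Vf + Em*(1-Vf) = 159.5
alpha_1 = (alpha_f*Ef*Vf + alpha_m*Em*(1-Vf))/E1 = 1.27 x 10^-6/K

1.27 x 10^-6/K


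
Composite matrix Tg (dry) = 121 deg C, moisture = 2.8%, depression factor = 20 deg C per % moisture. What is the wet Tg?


Tg_wet = Tg_dry - k*moisture = 121 - 20*2.8 = 65.0 deg C

65.0 deg C


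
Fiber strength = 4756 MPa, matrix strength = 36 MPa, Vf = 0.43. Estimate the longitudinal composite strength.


sigma_1 = sigma_f*Vf + sigma_m*(1-Vf) = 4756*0.43 + 36*0.57 = 2065.6 MPa

2065.6 MPa


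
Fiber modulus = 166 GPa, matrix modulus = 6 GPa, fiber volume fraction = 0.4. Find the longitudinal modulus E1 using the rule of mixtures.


E1 = Ef*Vf + Em*(1-Vf) = 166*0.4 + 6*0.6 = 70.0 GPa

70.0 GPa


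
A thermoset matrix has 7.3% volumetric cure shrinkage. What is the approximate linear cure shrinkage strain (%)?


Linear shrinkage ≈ vol_shrink/3 = 7.3/3 = 2.433%

2.433%


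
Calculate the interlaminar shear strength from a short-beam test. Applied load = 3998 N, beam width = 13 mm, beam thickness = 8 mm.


ILSS = 3F/(4bh) = 3*3998/(4*13*8) = 28.83 MPa

28.83 MPa


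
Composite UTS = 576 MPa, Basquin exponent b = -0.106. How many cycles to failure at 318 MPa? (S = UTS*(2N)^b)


N = 0.5 * (S/UTS)^(1/b) = 0.5 * (318/576)^(1/-0.106) = 135.7965 cycles

135.7965 cycles


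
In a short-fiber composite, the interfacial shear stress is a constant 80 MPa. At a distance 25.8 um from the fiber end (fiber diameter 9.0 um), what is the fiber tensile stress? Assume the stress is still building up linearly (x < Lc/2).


Force balance: sigma_f * (pi*d^2/4) = tau * (pi*d) * x  ->  sigma_f = 4 * tau * x / d
sigma_f = 4 * 80 * 25.8 / 9.0 = 917.3 MPa

917.3 MPa


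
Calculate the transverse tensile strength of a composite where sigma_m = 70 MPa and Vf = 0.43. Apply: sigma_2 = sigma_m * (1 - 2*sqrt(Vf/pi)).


factor = 1 - 2*sqrt(0.43/pi) = 0.2601
sigma_2 = 70 * 0.2601 = 18.21 MPa

18.21 MPa


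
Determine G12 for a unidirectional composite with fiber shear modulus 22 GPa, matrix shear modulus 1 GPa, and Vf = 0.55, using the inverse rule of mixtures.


1/G12 = Vf/Gf + (1-Vf)/Gm = 0.55/22 + 0.45/1
G12 = 2.11 GPa

2.11 GPa


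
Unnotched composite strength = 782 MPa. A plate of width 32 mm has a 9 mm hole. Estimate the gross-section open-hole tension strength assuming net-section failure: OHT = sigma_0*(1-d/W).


OHT = sigma_0*(1-d/W) = 782*(1-9/32) = 562.1 MPa

562.1 MPa


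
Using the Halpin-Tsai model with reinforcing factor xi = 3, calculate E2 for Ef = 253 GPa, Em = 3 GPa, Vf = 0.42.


eta = (Ef/Em - 1)/(Ef/Em + xi) = (84.3333 - 1)/(84.3333 + 3) = 0.9542
E2 = Em*(1+xi*eta*Vf)/(1-eta*Vf) = 11.03 GPa

11.03 GPa


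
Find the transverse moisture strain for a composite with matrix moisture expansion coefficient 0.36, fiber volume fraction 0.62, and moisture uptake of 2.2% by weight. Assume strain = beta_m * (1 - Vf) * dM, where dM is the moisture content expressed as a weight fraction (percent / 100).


dM = 2.2/100 = 0.022
strain = beta_m * (1-Vf) * dM = 0.36 * 0.38 * 0.022 = 0.0030096

0.0030096


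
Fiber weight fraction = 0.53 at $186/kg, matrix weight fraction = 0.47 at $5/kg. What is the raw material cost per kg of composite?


Cost = cost_f*Wf + cost_m*Wm = 186*0.53 + 5*0.47 = $100.93/kg

$100.93/kg


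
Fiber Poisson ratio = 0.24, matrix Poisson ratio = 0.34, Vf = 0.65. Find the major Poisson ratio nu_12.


nu_12 = nu_f*Vf + nu_m*(1-Vf) = 0.24*0.65 + 0.34*0.35 = 0.275

0.275


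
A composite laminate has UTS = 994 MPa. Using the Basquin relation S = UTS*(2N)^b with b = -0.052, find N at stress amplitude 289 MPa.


N = 0.5 * (S/UTS)^(1/b) = 0.5 * (289/994)^(1/-0.052) = 1.0377e+10 cycles

1.0377e+10 cycles


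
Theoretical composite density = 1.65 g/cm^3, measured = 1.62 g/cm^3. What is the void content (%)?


Void% = (rho_theo - rho_actual)/rho_theo * 100 = (1.65 - 1.62)/1.65 * 100 = 1.82%

1.82%


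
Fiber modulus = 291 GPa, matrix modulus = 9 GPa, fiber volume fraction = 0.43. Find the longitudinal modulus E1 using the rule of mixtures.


E1 = Ef*Vf + Em*(1-Vf) = 291*0.43 + 9*0.57 = 130.26 GPa

130.26 GPa


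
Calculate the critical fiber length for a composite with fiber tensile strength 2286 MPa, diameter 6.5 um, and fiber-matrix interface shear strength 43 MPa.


Lc = sigma_f * d / (2 * tau_i) = 2286 * 6.5 / (2 * 43) = 172.8 um

172.8 um


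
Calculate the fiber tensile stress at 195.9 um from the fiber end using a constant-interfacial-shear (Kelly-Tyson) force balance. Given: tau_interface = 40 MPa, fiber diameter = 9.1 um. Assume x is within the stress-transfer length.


Force balance: sigma_f * (pi*d^2/4) = tau * (pi*d) * x  ->  sigma_f = 4 * tau * x / d
sigma_f = 4 * 40 * 195.9 / 9.1 = 3444.4 MPa

3444.4 MPa


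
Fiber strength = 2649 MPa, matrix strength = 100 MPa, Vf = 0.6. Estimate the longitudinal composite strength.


sigma_1 = sigma_f*Vf + sigma_m*(1-Vf) = 2649*0.6 + 100*0.4 = 1629.4 MPa

1629.4 MPa


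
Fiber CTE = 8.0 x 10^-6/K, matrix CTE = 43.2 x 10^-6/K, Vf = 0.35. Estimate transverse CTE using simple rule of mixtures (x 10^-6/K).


alpha_2 = alpha_f*Vf + alpha_m*(1-Vf) = 8.0*0.35 + 43.2*0.65 = 30.9 x 10^-6/K

30.9 x 10^-6/K


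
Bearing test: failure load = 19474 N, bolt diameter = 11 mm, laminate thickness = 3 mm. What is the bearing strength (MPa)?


sigma_br = F/(d*h) = 19474/(11*3) = 590.1 MPa

590.1 MPa


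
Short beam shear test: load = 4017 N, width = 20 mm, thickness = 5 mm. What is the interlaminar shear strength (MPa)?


ILSS = 3F/(4bh) = 3*4017/(4*20*5) = 30.13 MPa

30.13 MPa


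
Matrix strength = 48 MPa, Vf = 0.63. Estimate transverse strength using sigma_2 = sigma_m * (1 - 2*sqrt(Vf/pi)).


factor = 1 - 2*sqrt(0.63/pi) = 0.1044
sigma_2 = 48 * 0.1044 = 5.01 MPa

5.01 MPa


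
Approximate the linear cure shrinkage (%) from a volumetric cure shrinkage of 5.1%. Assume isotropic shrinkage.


Linear shrinkage ≈ vol_shrink/3 = 5.1/3 = 1.7%

1.7%


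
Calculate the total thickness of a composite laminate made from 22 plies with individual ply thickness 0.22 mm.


h = n * t_ply = 22 * 0.22 = 4.84 mm

4.84 mm


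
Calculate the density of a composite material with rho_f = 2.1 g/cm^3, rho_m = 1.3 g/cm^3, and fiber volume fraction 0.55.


rho_c = rho_f*Vf + rho_m*(1-Vf) = 2.1*0.55 + 1.3*0.45 = 1.74 g/cm^3

1.74 g/cm^3


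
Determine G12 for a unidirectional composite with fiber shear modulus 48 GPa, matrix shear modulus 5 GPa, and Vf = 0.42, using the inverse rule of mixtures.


1/G12 = Vf/Gf + (1-Vf)/Gm = 0.42/48 + 0.58/5
G12 = 8.02 GPa

8.02 GPa


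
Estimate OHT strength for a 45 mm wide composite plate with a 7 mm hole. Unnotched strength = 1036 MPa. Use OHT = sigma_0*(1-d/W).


OHT = sigma_0*(1-d/W) = 1036*(1-7/45) = 874.8 MPa

874.8 MPa


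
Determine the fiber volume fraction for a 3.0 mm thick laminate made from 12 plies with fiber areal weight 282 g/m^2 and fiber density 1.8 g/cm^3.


Vf = n * FAW / (rho_f * h * 1000) = 12 * 282 / (1.8 * 3.0 * 1000) = 0.6267

0.6267


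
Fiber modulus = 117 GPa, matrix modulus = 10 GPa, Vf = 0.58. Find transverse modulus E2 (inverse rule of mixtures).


1/E2 = Vf/Ef + (1-Vf)/Em = 0.58/117 + 0.42/10
E2 = 21.3 GPa

21.3 GPa


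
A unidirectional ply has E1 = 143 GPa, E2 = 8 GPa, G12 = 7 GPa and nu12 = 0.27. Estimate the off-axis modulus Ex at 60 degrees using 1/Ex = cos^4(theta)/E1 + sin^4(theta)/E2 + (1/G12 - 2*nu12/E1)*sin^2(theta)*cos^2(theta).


cos^4(60) = 0.0625, sin^4(60) = 0.5625, sin^2(60)*cos^2(60) = 0.1875
1/G12 - 2*nu12/E1 = 1/7 - 2*0.27/143 = 0.139081 GPa^-1
1/Ex = 0.0625/143 + 0.5625/8 + 0.139081*0.1875 = 0.0968272 GPa^-1
Ex = 10.33 GPa

10.33 GPa


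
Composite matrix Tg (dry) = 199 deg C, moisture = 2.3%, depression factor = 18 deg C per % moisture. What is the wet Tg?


Tg_wet = Tg_dry - k*moisture = 199 - 18*2.3 = 157.6 deg C

157.6 deg C


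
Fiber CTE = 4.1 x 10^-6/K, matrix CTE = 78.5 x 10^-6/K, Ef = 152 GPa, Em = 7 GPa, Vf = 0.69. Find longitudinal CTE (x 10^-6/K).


E1 = Ef*Vf + Em*(1-Vf) = 107.05
alpha_1 = (alpha_f*Ef*Vf + alpha_m*Em*(1-Vf))/E1 = 5.61 x 10^-6/K

5.61 x 10^-6/K


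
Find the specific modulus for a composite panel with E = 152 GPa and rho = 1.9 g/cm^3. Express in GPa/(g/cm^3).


Specific stiffness = E/rho = 152/1.9 = 80.0 GPa/(g/cm^3)

80.0 GPa/(g/cm^3)


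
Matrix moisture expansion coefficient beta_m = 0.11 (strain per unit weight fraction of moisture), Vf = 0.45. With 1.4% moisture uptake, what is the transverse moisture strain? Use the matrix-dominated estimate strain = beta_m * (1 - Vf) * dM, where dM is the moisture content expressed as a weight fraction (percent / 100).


dM = 1.4/100 = 0.014
strain = beta_m * (1-Vf) * dM = 0.11 * 0.55 * 0.014 = 0.000847

0.000847


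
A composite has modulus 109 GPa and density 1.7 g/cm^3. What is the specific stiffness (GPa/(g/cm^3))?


Specific stiffness = E/rho = 109/1.7 = 64.1 GPa/(g/cm^3)

64.1 GPa/(g/cm^3)


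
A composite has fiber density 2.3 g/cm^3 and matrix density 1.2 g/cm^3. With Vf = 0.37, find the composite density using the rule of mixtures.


rho_c = rho_f*Vf + rho_m*(1-Vf) = 2.3*0.37 + 1.2*0.63 = 1.607 g/cm^3

1.607 g/cm^3


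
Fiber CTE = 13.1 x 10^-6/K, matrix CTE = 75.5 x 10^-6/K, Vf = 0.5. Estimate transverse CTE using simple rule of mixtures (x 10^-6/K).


alpha_2 = alpha_f*Vf + alpha_m*(1-Vf) = 13.1*0.5 + 75.5*0.5 = 44.3 x 10^-6/K

44.3 x 10^-6/K


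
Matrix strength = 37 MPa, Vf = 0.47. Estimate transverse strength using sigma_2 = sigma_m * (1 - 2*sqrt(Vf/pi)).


factor = 1 - 2*sqrt(0.47/pi) = 0.2264
sigma_2 = 37 * 0.2264 = 8.38 MPa

8.38 MPa


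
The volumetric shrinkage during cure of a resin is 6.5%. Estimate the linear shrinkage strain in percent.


Linear shrinkage ≈ vol_shrink/3 = 6.5/3 = 2.167%

2.167%


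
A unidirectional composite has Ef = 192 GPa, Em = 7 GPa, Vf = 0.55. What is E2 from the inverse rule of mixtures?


1/E2 = Vf/Ef + (1-Vf)/Em = 0.55/192 + 0.45/7
E2 = 14.89 GPa

14.89 GPa


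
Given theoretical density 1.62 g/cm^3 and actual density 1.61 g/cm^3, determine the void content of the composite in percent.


Void% = (rho_theo - rho_actual)/rho_theo * 100 = (1.62 - 1.61)/1.62 * 100 = 0.62%

0.62%


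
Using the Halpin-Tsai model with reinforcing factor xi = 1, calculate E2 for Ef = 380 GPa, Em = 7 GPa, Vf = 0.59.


eta = (Ef/Em - 1)/(Ef/Em + xi) = (54.2857 - 1)/(54.2857 + 1) = 0.9638
E2 = Em*(1+xi*eta*Vf)/(1-eta*Vf) = 25.46 GPa

25.46 GPa


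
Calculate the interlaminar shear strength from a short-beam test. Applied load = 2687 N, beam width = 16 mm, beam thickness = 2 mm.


ILSS = 3F/(4bh) = 3*2687/(4*16*2) = 62.98 MPa

62.98 MPa


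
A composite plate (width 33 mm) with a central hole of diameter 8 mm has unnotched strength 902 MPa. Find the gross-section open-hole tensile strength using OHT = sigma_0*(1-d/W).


OHT = sigma_0*(1-d/W) = 902*(1-8/33) = 683.3 MPa

683.3 MPa


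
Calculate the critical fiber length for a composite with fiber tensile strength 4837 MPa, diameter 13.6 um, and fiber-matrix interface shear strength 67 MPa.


Lc = sigma_f * d / (2 * tau_i) = 4837 * 13.6 / (2 * 67) = 490.9 um

490.9 um


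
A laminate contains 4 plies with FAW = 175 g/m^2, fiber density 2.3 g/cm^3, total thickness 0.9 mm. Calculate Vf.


Vf = n * FAW / (rho_f * h * 1000) = 4 * 175 / (2.3 * 0.9 * 1000) = 0.3382

0.3382


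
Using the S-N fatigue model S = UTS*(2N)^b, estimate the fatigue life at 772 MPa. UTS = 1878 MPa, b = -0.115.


N = 0.5 * (S/UTS)^(1/b) = 0.5 * (772/1878)^(1/-0.115) = 1138.0793 cycles

1138.0793 cycles
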